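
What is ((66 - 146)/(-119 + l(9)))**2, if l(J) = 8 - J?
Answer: 4/9 ≈ 0.44444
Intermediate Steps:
((66 - 146)/(-119 + l(9)))**2 = ((66 - 146)/(-119 + (8 - 1*9)))**2 = (-80/(-119 + (8 - 9)))**2 = (-80/(-119 - 1))**2 = (-80/(-120))**2 = (-80*(-1/120))**2 = (2/3)**2 = 4/9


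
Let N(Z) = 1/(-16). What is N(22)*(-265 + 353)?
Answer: -11/2 ≈ -5.5000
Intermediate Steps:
N(Z) = -1/16
N(22)*(-265 + 353) = -(-265 + 353)/16 = -1/16*88 = -11/2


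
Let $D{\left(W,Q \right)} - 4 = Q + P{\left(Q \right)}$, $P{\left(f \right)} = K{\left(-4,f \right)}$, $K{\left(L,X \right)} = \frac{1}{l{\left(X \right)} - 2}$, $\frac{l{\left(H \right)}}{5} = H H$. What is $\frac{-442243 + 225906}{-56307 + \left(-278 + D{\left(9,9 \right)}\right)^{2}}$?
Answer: $- \frac{35135075833}{2260194873} \approx -15.545$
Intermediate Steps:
$l{\left(H \right)} = 5 H^{2}$ ($l{\left(H \right)} = 5 H H = 5 H^{2}$)
$K{\left(L,X \right)} = \frac{1}{-2 + 5 X^{2}}$ ($K{\left(L,X \right)} = \frac{1}{5 X^{2} - 2} = \frac{1}{-2 + 5 X^{2}}$)
$P{\left(f \right)} = \frac{1}{-2 + 5 f^{2}}$
$D{\left(W,Q \right)} = 4 + Q + \frac{1}{-2 + 5 Q^{2}}$ ($D{\left(W,Q \right)} = 4 + \left(Q + \frac{1}{-2 + 5 Q^{2}}\right) = 4 + Q + \frac{1}{-2 + 5 Q^{2}}$)
$\frac{-442243 + 225906}{-56307 + \left(-278 + D{\left(9,9 \right)}\right)^{2}} = \frac{-442243 + 225906}{-56307 + \left(-278 + \frac{1 + \left(-2 + 5 \cdot 9^{2}\right) \left(4 + 9\right)}{-2 + 5 \cdot 9^{2}}\right)^{2}} = - \frac{216337}{-56307 + \left(-278 + \frac{1 + \left(-2 + 5 \cdot 81\right) 13}{-2 + 5 \cdot 81}\right)^{2}} = - \frac{216337}{-56307 + \left(-278 + \frac{1 + \left(-2 + 405\right) 13}{-2 + 405}\right)^{2}} = - \frac{216337}{-56307 + \left(-278 + \frac{1 + 403 \cdot 13}{403}\right)^{2}} = - \frac{216337}{-56307 + \left(-278 + \frac{1 + 5239}{403}\right)^{2}} = - \frac{216337}{-56307 + \left(-278 + \frac{1}{403} \cdot 5240\right)^{2}} = - \frac{216337}{-56307 + \left(-278 + \frac{5240}{403}\right)^{2}} = - \frac{216337}{-56307 + \left(- \frac{106794}{403}\right)^{2}} = - \frac{216337}{-56307 + \frac{11404958436}{162409}} = - \frac{216337}{\frac{2260194873}{162409}} = \left(-216337\right) \frac{162409}{2260194873} = - \frac{35135075833}{2260194873}$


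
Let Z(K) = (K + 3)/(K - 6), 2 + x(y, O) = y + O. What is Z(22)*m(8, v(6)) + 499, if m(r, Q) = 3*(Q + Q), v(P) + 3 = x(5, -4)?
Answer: 923/2 ≈ 461.50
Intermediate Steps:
x(y, O) = -2 + O + y (x(y, O) = -2 + (y + O) = -2 + (O + y) = -2 + O + y)
v(P) = -4 (v(P) = -3 + (-2 - 4 + 5) = -3 - 1 = -4)
m(r, Q) = 6*Q (m(r, Q) = 3*(2*Q) = 6*Q)
Z(K) = (3 + K)/(-6 + K)
Z(22)*m(8, v(6)) + 499 = ((3 + 22)/(-6 + 22))*(6*(-4)) + 499 = (25/16)*(-24) + 499 = -75/2 + 499 = 923/2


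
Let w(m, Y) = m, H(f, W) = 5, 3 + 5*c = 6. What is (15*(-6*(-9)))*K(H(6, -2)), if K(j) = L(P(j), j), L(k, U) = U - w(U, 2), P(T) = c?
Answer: 0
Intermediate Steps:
c = ⅗ (c = -⅗ + (⅕)*6 = -⅗ + 6/5 = ⅗ ≈ 0.60000)
P(T) = ⅗
L(k, U) = 0 (L(k, U) = U - U = 0)
K(j) = 0
(15*(-6*(-9)))*K(H(6, -2)) = (15*(-6*(-9)))*0 = (15*54)*0 = 810*0 = 0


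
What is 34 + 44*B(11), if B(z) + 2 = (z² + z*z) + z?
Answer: 11078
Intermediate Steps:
B(z) = -2 + z + 2*z² (B(z) = -2 + ((z² + z*z) + z) = -2 + ((z² + z²) + z) = -2 + (2*z² + z) = -2 + (z + 2*z²) = -2 + z + 2*z²)
34 + 44*B(11) = 34 + 44*(-2 + 11 + 2*11²) = 34 + 44*(-2 + 11 + 2*121) = 34 + 44*(-2 + 11 + 242) = 34 + 44*251 = 34 + 11044 = 11078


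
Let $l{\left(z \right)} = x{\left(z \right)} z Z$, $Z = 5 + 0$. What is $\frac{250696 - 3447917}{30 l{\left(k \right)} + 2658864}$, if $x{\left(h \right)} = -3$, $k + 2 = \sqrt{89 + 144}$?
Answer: $- \frac{708654442987}{589524779433} - \frac{79930525 \sqrt{233}}{393016519622} \approx -1.2052$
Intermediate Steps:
$k = -2 + \sqrt{233}$ ($k = -2 + \sqrt{89 + 144} = -2 + \sqrt{233} \approx 13.264$)
$Z = 5$
$l{\left(z \right)} = - 15 z$ ($l{\left(z \right)} = - 3 z 5 = - 15 z$)
$\frac{250696 - 3447917}{30 l{\left(k \right)} + 2658864} = \frac{250696 - 3447917}{30 \left(- 15 \left(-2 + \sqrt{233}\right)\right) + 2658864} = - \frac{3197221}{30 \left(30 - 15 \sqrt{233}\right) + 2658864} = - \frac{3197221}{\left(900 - 450 \sqrt{233}\right) + 2658864} = - \frac{3197221}{2659764 - 450 \sqrt{233}}$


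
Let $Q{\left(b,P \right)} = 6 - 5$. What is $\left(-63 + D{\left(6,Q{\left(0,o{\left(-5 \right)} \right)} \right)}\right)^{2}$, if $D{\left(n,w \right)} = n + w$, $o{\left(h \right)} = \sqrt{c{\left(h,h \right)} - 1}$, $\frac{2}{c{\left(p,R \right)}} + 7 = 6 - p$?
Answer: $3136$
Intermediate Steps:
$c{\left(p,R \right)} = \frac{2}{-1 - p}$ ($c{\left(p,R \right)} = \frac{2}{-7 - \left(-6 + p\right)} = \frac{2}{-1 - p}$)
$o{\left(h \right)} = \sqrt{-1 - \frac{2}{1 + h}}$ ($o{\left(h \right)} = \sqrt{- \frac{2}{1 + h} - 1} = \sqrt{-1 - \frac{2}{1 + h}}$)
$Q{\left(b,P \right)} = 1$
$\left(-63 + D{\left(6,Q{\left(0,o{\left(-5 \right)} \right)} \right)}\right)^{2} = \left(-63 + \left(6 + 1\right)\right)^{2} = \left(-63 + 7\right)^{2} = \left(-56\right)^{2} = 3136$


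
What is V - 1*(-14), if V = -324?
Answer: -310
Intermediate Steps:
V - 1*(-14) = -324 - 1*(-14) = -324 + 14 = -310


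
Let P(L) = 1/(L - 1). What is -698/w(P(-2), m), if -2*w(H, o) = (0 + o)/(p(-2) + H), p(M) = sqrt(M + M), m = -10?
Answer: 698/15 - 1396*I/5 ≈ 46.533 - 279.2*I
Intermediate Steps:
P(L) = 1/(-1 + L)
p(M) = sqrt(2)*sqrt(M) (p(M) = sqrt(2*M) = sqrt(2)*sqrt(M))
w(H, o) = -o/(2*(H + 2*I)) (w(H, o) = -(0 + o)/(2*(sqrt(2)*sqrt(-2) + H)) = -o/(2*(sqrt(2)*(I*sqrt(2)) + H)) = -o/(2*(2*I + H)) = -o/(2*(H + 2*I)))
-698/w(P(-2), m) = -(698/(5*(-1 - 2)) + 1396*I/5) = -(-698/15 + 1396*I/5) = -698*37*(-15/37 + 90*I/37)/225 = -25826*(-15/37 + 90*I/37)/225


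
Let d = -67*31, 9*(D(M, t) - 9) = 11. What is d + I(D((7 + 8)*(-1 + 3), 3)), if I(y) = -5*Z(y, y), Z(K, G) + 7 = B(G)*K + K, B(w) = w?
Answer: -211862/81 ≈ -2615.6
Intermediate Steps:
Z(K, G) = -7 + K + G*K (Z(K, G) = -7 + (G*K + K) = -7 + (K + G*K) = -7 + K + G*K)
D(M, t) = 92/9 (D(M, t) = 9 + (1/9)*11 = 9 + 11/9 = 92/9)
d = -2077
I(y) = 35 - 5*y - 5*y**2 (I(y) = -5*(-7 + y + y*y) = -5*(-7 + y + y**2) = 35 - 5*y - 5*y**2)
d + I(D((7 + 8)*(-1 + 3), 3)) = -2077 + (35 - 5*92/9 - 5*(92/9)**2) = -2077 + (35 - 460/9 - 5*8464/81) = -2077 + (35 - 460/9 - 42320/81) = -2077 - 43625/81 = -211862/81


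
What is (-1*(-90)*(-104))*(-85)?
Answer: 795600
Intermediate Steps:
(-1*(-90)*(-104))*(-85) = (90*(-104))*(-85) = -9360*(-85) = 795600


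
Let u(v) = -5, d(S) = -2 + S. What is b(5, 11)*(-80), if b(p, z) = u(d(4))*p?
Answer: 2000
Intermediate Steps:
b(p, z) = -5*p
b(5, 11)*(-80) = -5*5*(-80) = -25*(-80) = 2000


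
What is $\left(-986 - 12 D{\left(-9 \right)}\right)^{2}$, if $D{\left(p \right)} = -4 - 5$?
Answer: $770884$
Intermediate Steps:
$D{\left(p \right)} = -9$
$\left(-986 - 12 D{\left(-9 \right)}\right)^{2} = \left(-986 - -108\right)^{2} = \left(-986 + 108\right)^{2} = \left(-878\right)^{2} = 770884$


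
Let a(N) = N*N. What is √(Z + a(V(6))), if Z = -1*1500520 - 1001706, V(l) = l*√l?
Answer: I*√2502010 ≈ 1581.8*I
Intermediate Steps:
V(l) = l^(3/2)
a(N) = N²
Z = -2502226 (Z = -1500520 - 1001706 = -2502226)
√(Z + a(V(6))) = √(-2502226 + (6^(3/2))²) = √(-2502226 + (6*√6)²) = √(-2502226 + 216) = √(-2502010) = I*√2502010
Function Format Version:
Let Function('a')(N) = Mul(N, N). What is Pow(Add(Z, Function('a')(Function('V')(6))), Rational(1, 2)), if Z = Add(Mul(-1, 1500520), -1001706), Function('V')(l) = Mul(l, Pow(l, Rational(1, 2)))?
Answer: Mul(I, Pow(2502010, Rational(1, 2))) ≈ Mul(1581.8, I)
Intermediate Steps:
Function('V')(l) = Pow(l, Rational(3, 2))
Function('a')(N) = Pow(N, 2)
Z = -2502226 (Z = Add(-1500520, -1001706) = -2502226)
Pow(Add(Z, Function('a')(Function('V')(6))), Rational(1, 2)) = Pow(Add(-2502226, Pow(Pow(6, Rational(3, 2)), 2)), Rational(1, 2)) = Pow(Add(-2502226, Pow(Mul(6, Pow(6, Rational(1, 2))), 2)), Rational(1, 2)) = Pow(Add(-2502226, 216), Rational(1, 2)) = Pow(-2502010, Rational(1, 2)) = Mul(I, Pow(2502010, Rational(1, 2)))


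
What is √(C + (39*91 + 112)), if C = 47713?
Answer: √51374 ≈ 226.66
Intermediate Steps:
√(C + (39*91 + 112)) = √(47713 + (39*91 + 112)) = √(47713 + (3549 + 112)) = √(47713 + 3661) = √51374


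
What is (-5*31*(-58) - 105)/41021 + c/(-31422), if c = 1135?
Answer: 232625635/1288961862 ≈ 0.18048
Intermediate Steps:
(-5*31*(-58) - 105)/41021 + c/(-31422) = (-5*31*(-58) - 105)/41021 + 1135/(-31422) = (-155*(-58) - 105)*(1/41021) + 1135*(-1/31422) = (8990 - 105)*(1/41021) - 1135/31422 = 8885*(1/41021) - 1135/31422 = 8885/41021 - 1135/31422 = 232625635/1288961862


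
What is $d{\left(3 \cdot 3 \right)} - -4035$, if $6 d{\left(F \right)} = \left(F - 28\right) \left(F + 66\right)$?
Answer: $\frac{7595}{2} \approx 3797.5$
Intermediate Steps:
$d{\left(F \right)} = \frac{\left(-28 + F\right) \left(66 + F\right)}{6}$ ($d{\left(F \right)} = \frac{\left(F - 28\right) \left(F + 66\right)}{6} = \frac{\left(-28 + F\right) \left(66 + F\right)}{6}$)
$d{\left(3 \cdot 3 \right)} - -4035 = \left(-308 + \frac{\left(3 \cdot 3\right)^{2}}{6} + \frac{19 \cdot 3 \cdot 3}{3}\right) - -4035 = \left(-308 + \frac{9^{2}}{6} + \frac{19}{3} \cdot 9\right) + 4035 = \left(-308 + \frac{1}{6} \cdot 81 + 57\right) + 4035 = \left(-308 + \frac{27}{2} + 57\right) + 4035 = - \frac{475}{2} + 4035 = \frac{7595}{2}$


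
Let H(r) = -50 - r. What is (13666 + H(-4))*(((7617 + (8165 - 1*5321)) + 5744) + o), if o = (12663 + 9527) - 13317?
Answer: 341562360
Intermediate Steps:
o = 8873 (o = 22190 - 13317 = 8873)
(13666 + H(-4))*(((7617 + (8165 - 1*5321)) + 5744) + o) = (13666 + (-50 - 1*(-4)))*(((7617 + (8165 - 1*5321)) + 5744) + 8873) = (13666 + (-50 + 4))*(((7617 + (8165 - 5321)) + 5744) + 8873) = (13666 - 46)*(((7617 + 2844) + 5744) + 8873) = 13620*((10461 + 5744) + 8873) = 13620*(16205 + 8873) = 13620*25078 = 341562360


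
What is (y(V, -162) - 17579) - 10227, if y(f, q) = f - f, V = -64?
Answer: -27806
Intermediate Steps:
y(f, q) = 0
(y(V, -162) - 17579) - 10227 = (0 - 17579) - 10227 = -17579 - 10227 = -27806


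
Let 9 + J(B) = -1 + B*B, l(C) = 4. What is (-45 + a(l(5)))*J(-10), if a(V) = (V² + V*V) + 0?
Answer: -1170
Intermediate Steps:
a(V) = 2*V² (a(V) = (V² + V²) + 0 = 2*V² + 0 = 2*V²)
J(B) = -10 + B² (J(B) = -9 + (-1 + B*B) = -9 + (-1 + B²) = -10 + B²)
(-45 + a(l(5)))*J(-10) = (-45 + 2*4²)*(-10 + (-10)²) = (-45 + 2*16)*(-10 + 100) = (-45 + 32)*90 = -13*90 = -1170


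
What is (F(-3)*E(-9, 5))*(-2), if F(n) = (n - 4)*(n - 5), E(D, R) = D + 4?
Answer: 560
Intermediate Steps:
E(D, R) = 4 + D
F(n) = (-5 + n)*(-4 + n) (F(n) = (-4 + n)*(-5 + n) = (-5 + n)*(-4 + n))
(F(-3)*E(-9, 5))*(-2) = ((20 + (-3)**2 - 9*(-3))*(4 - 9))*(-2) = ((20 + 9 + 27)*(-5))*(-2) = (56*(-5))*(-2) = -280*(-2) = 560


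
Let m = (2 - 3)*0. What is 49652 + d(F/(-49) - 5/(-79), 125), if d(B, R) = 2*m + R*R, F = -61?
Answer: 65277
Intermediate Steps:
m = 0 (m = -1*0 = 0)
d(B, R) = R² (d(B, R) = 2*0 + R*R = 0 + R² = R²)
49652 + d(F/(-49) - 5/(-79), 125) = 49652 + 125² = 49652 + 15625 = 65277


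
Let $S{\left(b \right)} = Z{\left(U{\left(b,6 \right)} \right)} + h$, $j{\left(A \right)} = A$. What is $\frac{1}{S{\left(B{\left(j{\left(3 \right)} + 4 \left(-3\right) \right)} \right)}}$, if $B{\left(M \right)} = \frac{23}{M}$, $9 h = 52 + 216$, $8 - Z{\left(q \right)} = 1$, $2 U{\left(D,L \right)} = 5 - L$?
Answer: $\frac{9}{331} \approx 0.02719$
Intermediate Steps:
$U{\left(D,L \right)} = \frac{5}{2} - \frac{L}{2}$ ($U{\left(D,L \right)} = \frac{5 - L}{2} = \frac{5}{2} - \frac{L}{2}$)
$Z{\left(q \right)} = 7$ ($Z{\left(q \right)} = 8 - 1 = 7$)
$h = \frac{268}{9}$ ($h = \frac{52 + 216}{9} = \frac{1}{9} \cdot 268 = \frac{268}{9} \approx 29.778$)
$S{\left(b \right)} = \frac{331}{9}$ ($S{\left(b \right)} = 7 + \frac{268}{9} = \frac{331}{9}$)
$\frac{1}{S{\left(B{\left(j{\left(3 \right)} + 4 \left(-3\right) \right)} \right)}} = \frac{1}{\frac{331}{9}} = \frac{9}{331}$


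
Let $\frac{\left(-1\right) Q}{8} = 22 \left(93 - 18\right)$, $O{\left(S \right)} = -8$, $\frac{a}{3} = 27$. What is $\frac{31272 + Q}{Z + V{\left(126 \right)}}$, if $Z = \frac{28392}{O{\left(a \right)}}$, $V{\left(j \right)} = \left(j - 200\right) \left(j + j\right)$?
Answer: $- \frac{6024}{7399} \approx -0.81416$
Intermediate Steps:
$a = 81$ ($a = 3 \cdot 27 = 81$)
$V{\left(j \right)} = 2 j \left(-200 + j\right)$ ($V{\left(j \right)} = \left(-200 + j\right) 2 j = 2 j \left(-200 + j\right)$)
$Z = -3549$ ($Z = \frac{28392}{-8} = 28392 \left(- \frac{1}{8}\right) = -3549$)
$Q = -13200$ ($Q = - 8 \cdot 22 \left(93 - 18\right) = - 8 \cdot 22 \cdot 75 = \left(-8\right) 1650 = -13200$)
$\frac{31272 + Q}{Z + V{\left(126 \right)}} = \frac{31272 - 13200}{-3549 + 2 \cdot 126 \left(-200 + 126\right)} = \frac{18072}{-3549 + 2 \cdot 126 \left(-74\right)} = \frac{18072}{-3549 - 18648} = \frac{18072}{-22197} = 18072 \left(- \frac{1}{22197}\right) = - \frac{6024}{7399}$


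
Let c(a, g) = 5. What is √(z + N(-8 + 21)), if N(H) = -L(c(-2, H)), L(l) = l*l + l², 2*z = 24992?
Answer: 7*√254 ≈ 111.56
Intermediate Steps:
z = 12496 (z = (½)*24992 = 12496)
L(l) = 2*l² (L(l) = l² + l² = 2*l²)
N(H) = -50 (N(H) = -2*5² = -2*25 = -1*50 = -50)
√(z + N(-8 + 21)) = √(12496 - 50) = √12446 = 7*√254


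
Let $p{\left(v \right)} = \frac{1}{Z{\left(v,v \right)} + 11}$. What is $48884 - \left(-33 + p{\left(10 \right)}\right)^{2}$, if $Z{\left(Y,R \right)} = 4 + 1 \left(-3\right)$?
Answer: $\frac{6883271}{144} \approx 47801.0$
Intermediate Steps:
$Z{\left(Y,R \right)} = 1$ ($Z{\left(Y,R \right)} = 4 - 3 = 1$)
$p{\left(v \right)} = \frac{1}{12}$ ($p{\left(v \right)} = \frac{1}{1 + 11} = \frac{1}{12}$)
$48884 - \left(-33 + p{\left(10 \right)}\right)^{2} = 48884 - \left(-33 + \frac{1}{12}\right)^{2} = 48884 - \left(- \frac{395}{12}\right)^{2} = 48884 - \frac{156025}{144} = \frac{6883271}{144}$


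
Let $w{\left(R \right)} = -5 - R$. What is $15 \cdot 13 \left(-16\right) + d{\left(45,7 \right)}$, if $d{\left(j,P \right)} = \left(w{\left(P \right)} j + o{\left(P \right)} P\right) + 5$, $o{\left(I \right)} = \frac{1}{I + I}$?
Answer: $- \frac{7309}{2} \approx -3654.5$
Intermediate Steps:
$o{\left(I \right)} = \frac{1}{2 I}$
$d{\left(j,P \right)} = \frac{11}{2} + j \left(-5 - P\right)$ ($d{\left(j,P \right)} = \left(\left(-5 - P\right) j + \frac{1}{2 P} P\right) + 5 = \left(j \left(-5 - P\right) + \frac{1}{2}\right) + 5 = \left(\frac{1}{2} + j \left(-5 - P\right)\right) + 5 = \frac{11}{2} + j \left(-5 - P\right)$)
$15 \cdot 13 \left(-16\right) + d{\left(45,7 \right)} = 15 \cdot 13 \left(-16\right) + \left(\frac{11}{2} - 45 \left(5 + 7\right)\right) = 195 \left(-16\right) + \left(\frac{11}{2} - 45 \cdot 12\right) = -3120 + \left(\frac{11}{2} - 540\right) = -3120 - \frac{1069}{2} = - \frac{7309}{2}$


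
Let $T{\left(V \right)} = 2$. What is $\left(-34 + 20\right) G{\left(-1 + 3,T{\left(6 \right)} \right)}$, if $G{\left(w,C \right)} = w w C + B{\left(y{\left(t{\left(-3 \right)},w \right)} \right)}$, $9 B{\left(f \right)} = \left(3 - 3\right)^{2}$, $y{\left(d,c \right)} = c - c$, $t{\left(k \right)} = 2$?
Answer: $-112$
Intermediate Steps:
$y{\left(d,c \right)} = 0$
$B{\left(f \right)} = 0$ ($B{\left(f \right)} = \frac{\left(3 - 3\right)^{2}}{9} = \frac{0^{2}}{9} = \frac{1}{9} \cdot 0 = 0$)
$G{\left(w,C \right)} = C w^{2}$ ($G{\left(w,C \right)} = w w C + 0 = w^{2} C + 0 = C w^{2} + 0 = C w^{2}$)
$\left(-34 + 20\right) G{\left(-1 + 3,T{\left(6 \right)} \right)} = \left(-34 + 20\right) 2 \left(-1 + 3\right)^{2} = - 14 \cdot 2 \cdot 2^{2} = - 14 \cdot 2 \cdot 4 = \left(-14\right) 8 = -112$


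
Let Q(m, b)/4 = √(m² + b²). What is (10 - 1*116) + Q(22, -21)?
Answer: -106 + 20*√37 ≈ 15.655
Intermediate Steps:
Q(m, b) = 4*√(b² + m²) (Q(m, b) = 4*√(m² + b²) = 4*√(b² + m²))
(10 - 1*116) + Q(22, -21) = (10 - 1*116) + 4*√((-21)² + 22²) = (10 - 116) + 4*√(441 + 484) = -106 + 4*√925 = -106 + 4*(5*√37) = -106 + 20*√37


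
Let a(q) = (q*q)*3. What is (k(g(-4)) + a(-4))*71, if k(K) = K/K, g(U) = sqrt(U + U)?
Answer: 3479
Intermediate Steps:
g(U) = sqrt(2)*sqrt(U) (g(U) = sqrt(2*U) = sqrt(2)*sqrt(U))
k(K) = 1
a(q) = 3*q**2 (a(q) = q**2*3 = 3*q**2)
(k(g(-4)) + a(-4))*71 = (1 + 3*(-4)**2)*71 = (1 + 3*16)*71 = (1 + 48)*71 = 49*71 = 3479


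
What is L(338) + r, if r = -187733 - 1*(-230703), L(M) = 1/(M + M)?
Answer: 29047721/676 ≈ 42970.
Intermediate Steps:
L(M) = 1/(2*M)
r = 42970 (r = -187733 + 230703 = 42970)
L(338) + r = (1/2)/338 + 42970 = (1/2)*(1/338) + 42970 = 1/676 + 42970 = 29047721/676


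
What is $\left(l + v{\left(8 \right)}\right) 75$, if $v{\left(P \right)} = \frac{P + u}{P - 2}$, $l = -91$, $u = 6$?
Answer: $-6650$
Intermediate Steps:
$v{\left(P \right)} = \frac{6 + P}{-2 + P}$ ($v{\left(P \right)} = \frac{P + 6}{P - 2} = \frac{6 + P}{-2 + P}$)
$\left(l + v{\left(8 \right)}\right) 75 = \left(-91 + \frac{6 + 8}{-2 + 8}\right) 75 = \left(-91 + \frac{1}{6} \cdot 14\right) 75 = \left(-91 + \frac{7}{3}\right) 75 = \left(- \frac{266}{3}\right) 75 = -6650$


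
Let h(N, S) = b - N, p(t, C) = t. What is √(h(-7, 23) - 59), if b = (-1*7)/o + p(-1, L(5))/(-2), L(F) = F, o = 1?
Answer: 3*I*√26/2 ≈ 7.6485*I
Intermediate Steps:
b = -13/2 (b = -1*7/1 - 1/(-2) = -7*1 - 1*(-½) = -7 + ½ = -13/2 ≈ -6.5000)
h(N, S) = -13/2 - N
√(h(-7, 23) - 59) = √((-13/2 - 1*(-7)) - 59) = √((-13/2 + 7) - 59) = √(½ - 59) = √(-117/2) = 3*I*√26/2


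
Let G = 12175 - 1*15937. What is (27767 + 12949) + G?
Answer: 36954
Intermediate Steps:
G = -3762 (G = 12175 - 15937 = -3762)
(27767 + 12949) + G = (27767 + 12949) - 3762 = 40716 - 3762 = 36954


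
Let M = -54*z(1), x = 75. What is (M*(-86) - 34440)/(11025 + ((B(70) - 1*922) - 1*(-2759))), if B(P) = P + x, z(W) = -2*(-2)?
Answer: -15864/13007 ≈ -1.2197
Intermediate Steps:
z(W) = 4
M = -216 (M = -54*4 = -216)
B(P) = 75 + P (B(P) = P + 75 = 75 + P)
(M*(-86) - 34440)/(11025 + ((B(70) - 1*922) - 1*(-2759))) = (-216*(-86) - 34440)/(11025 + (((75 + 70) - 1*922) - 1*(-2759))) = (18576 - 34440)/(11025 + ((145 - 922) + 2759)) = -15864/(11025 + (-777 + 2759)) = -15864/(11025 + 1982) = -15864/13007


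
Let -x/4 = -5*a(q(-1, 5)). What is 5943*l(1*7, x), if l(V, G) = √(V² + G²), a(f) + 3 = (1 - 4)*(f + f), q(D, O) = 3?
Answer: 41601*√3601 ≈ 2.4964e+6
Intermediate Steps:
a(f) = -3 - 6*f (a(f) = -3 + (1 - 4)*(f + f) = -3 - 6*f)
x = -420 (x = -(-20)*(-3 - 6*3) = -(-20)*(-3 - 18) = -(-20)*(-21) = -4*105 = -420)
l(V, G) = √(G² + V²)
5943*l(1*7, x) = 5943*√((-420)² + (1*7)²) = 5943*√(176400 + 7²) = 5943*√(176400 + 49) = 5943*√176449 = 5943*(7*√3601) = 41601*√3601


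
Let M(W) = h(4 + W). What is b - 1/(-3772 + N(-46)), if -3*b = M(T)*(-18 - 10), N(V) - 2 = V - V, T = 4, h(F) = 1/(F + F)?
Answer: 13201/22620 ≈ 0.58360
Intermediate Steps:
h(F) = 1/(2*F)
M(W) = 1/(2*(4 + W))
N(V) = 2 (N(V) = 2 + (V - V) = 2 + 0 = 2)
b = 7/12 (b = -1/(2*(4 + 4))*(-18 - 10)/3 = -(½)/8*(-28)/3 = -(½)*(⅛)*(-28)/3 = -(-28)/48 = -⅓*(-7/4) = 7/12 ≈ 0.58333)
b - 1/(-3772 + N(-46)) = 7/12 - 1/(-3772 + 2) = 7/12 - 1/(-3770) = 7/12 - 1*(-1/3770) = 7/12 + 1/3770 = 13201/22620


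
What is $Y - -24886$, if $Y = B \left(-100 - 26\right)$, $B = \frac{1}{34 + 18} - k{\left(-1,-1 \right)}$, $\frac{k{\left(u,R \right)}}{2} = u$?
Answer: $\frac{640421}{26} \approx 24632.0$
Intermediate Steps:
$k{\left(u,R \right)} = 2 u$
$B = \frac{105}{52}$ ($B = \frac{1}{34 + 18} - 2 \left(-1\right) = \frac{1}{52} - -2 = \frac{1}{52} + 2 = \frac{105}{52} \approx 2.0192$)
$Y = - \frac{6615}{26}$ ($Y = \frac{105 \left(-100 - 26\right)}{52} = \frac{105}{52} \left(-126\right) = - \frac{6615}{26} \approx -254.42$)
$Y - -24886 = - \frac{6615}{26} - -24886 = - \frac{6615}{26} + 24886 = \frac{640421}{26}$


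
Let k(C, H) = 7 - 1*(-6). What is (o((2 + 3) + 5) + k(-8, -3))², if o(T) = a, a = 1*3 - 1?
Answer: 225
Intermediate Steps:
k(C, H) = 13 (k(C, H) = 7 + 6 = 13)
a = 2 (a = 3 - 1 = 2)
o(T) = 2
(o((2 + 3) + 5) + k(-8, -3))² = (2 + 13)² = 15² = 225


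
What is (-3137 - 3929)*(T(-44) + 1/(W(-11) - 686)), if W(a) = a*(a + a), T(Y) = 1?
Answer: -1565119/222 ≈ -7050.1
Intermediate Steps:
W(a) = 2*a² (W(a) = a*(2*a) = 2*a²)
(-3137 - 3929)*(T(-44) + 1/(W(-11) - 686)) = (-3137 - 3929)*(1 + 1/(2*(-11)² - 686)) = -7066*(1 + 1/(2*121 - 686)) = -7066*(1 + 1/(242 - 686)) = -7066*(1 + 1/(-444)) = -7066*(1 - 1/444) = -7066*443/444 = -1565119/222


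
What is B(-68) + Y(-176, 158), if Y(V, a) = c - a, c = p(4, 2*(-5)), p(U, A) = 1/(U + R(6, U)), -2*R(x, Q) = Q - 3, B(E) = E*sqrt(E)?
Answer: -1104/7 - 136*I*sqrt(17) ≈ -157.71 - 560.74*I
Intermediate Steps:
B(E) = E**(3/2)
R(x, Q) = 3/2 - Q/2 (R(x, Q) = -(Q - 3)/2 = -(-3 + Q)/2 = 3/2 - Q/2)
p(U, A) = 1/(3/2 + U/2) (p(U, A) = 1/(U + (3/2 - U/2)) = 1/(3/2 + U/2))
c = 2/7 (c = 2/(3 + 4) = 2/7 ≈ 0.28571)
Y(V, a) = 2/7 - a
B(-68) + Y(-176, 158) = (-68)**(3/2) + (2/7 - 1*158) = -136*I*sqrt(17) + (2/7 - 158) = -136*I*sqrt(17) - 1104/7 = -1104/7 - 136*I*sqrt(17)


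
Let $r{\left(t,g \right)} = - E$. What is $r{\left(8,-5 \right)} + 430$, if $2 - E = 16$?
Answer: $444$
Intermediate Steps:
$E = -14$ ($E = 2 - 16 = -14$)
$r{\left(t,g \right)} = 14$ ($r{\left(t,g \right)} = \left(-1\right) \left(-14\right) = 14$)
$r{\left(8,-5 \right)} + 430 = 14 + 430 = 444$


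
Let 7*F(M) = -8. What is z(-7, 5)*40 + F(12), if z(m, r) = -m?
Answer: 1952/7 ≈ 278.86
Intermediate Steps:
F(M) = -8/7 (F(M) = (⅐)*(-8) = -8/7)
z(-7, 5)*40 + F(12) = -1*(-7)*40 - 8/7 = 7*40 - 8/7 = 280 - 8/7 = 1952/7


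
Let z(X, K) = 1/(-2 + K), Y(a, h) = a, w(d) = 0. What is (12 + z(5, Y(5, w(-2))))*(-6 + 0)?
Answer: -74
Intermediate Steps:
(12 + z(5, Y(5, w(-2))))*(-6 + 0) = (12 + 1/(-2 + 5))*(-6 + 0) = (12 + 1/3)*(-6) = (12 + ⅓)*(-6) = (37/3)*(-6) = -74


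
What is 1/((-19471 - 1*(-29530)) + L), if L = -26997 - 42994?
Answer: -1/59932 ≈ -1.6686e-5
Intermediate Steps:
L = -69991
1/((-19471 - 1*(-29530)) + L) = 1/((-19471 - 1*(-29530)) - 69991) = 1/((-19471 + 29530) - 69991) = 1/(10059 - 69991) = 1/(-59932) = -1/59932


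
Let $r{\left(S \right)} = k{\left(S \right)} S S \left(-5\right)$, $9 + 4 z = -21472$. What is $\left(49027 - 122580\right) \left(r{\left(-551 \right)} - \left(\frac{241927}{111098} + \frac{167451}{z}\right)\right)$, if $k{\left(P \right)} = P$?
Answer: $- \frac{146820244444868922022535}{2386496138} \approx -6.1521 \cdot 10^{13}$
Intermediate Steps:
$z = - \frac{21481}{4}$ ($z = - \frac{9}{4} + \frac{1}{4} \left(-21472\right) = - \frac{9}{4} - 5368 = - \frac{21481}{4} \approx -5370.3$)
$r{\left(S \right)} = - 5 S^{3}$ ($r{\left(S \right)} = S S S \left(-5\right) = S S^{2} \left(-5\right) = S^{3} \left(-5\right) = - 5 S^{3}$)
$\left(49027 - 122580\right) \left(r{\left(-551 \right)} - \left(\frac{241927}{111098} + \frac{167451}{z}\right)\right) = \left(49027 - 122580\right) \left(- 5 \left(-551\right)^{3} - \left(- \frac{669804}{21481} + \frac{241927}{111098}\right)\right) = - 73553 \left(\left(-5\right) \left(-167284151\right) - - \frac{69217050905}{2386496138}\right) = - 73553 \left(836420755 + \left(- \frac{241927}{111098} + \frac{669804}{21481}\right)\right) = - 73553 \left(836420755 + \frac{69217050905}{2386496138}\right) = \left(-73553\right) \frac{1996114970767595095}{2386496138} = - \frac{146820244444868922022535}{2386496138}$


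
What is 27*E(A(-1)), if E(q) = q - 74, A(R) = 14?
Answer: -1620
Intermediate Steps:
E(q) = -74 + q
27*E(A(-1)) = 27*(-74 + 14) = 27*(-60) = -1620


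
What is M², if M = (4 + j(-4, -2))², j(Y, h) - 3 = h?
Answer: 625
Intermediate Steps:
j(Y, h) = 3 + h
M = 25 (M = (4 + (3 - 2))² = (4 + 1)² = 5² = 25)
M² = 25² = 625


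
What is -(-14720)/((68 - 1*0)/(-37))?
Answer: -136160/17 ≈ -8009.4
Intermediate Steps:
-(-14720)/((68 - 1*0)/(-37)) = -(-14720)/((68 + 0)*(-1/37)) = -(-14720)/(68*(-1/37)) = -(-14720)/(-68/37) = -(-14720)*(-37)/68 = -230*592/17 = -136160/17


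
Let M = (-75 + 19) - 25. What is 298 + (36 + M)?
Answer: 253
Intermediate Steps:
M = -81 (M = -56 - 25 = -81)
298 + (36 + M) = 298 + (36 - 81) = 298 - 45 = 253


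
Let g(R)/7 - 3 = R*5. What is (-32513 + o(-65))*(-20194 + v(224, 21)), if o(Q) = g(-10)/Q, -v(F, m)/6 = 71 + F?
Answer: 46410283424/65 ≈ 7.1400e+8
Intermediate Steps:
g(R) = 21 + 35*R (g(R) = 21 + 7*(R*5) = 21 + 7*(5*R) = 21 + 35*R)
v(F, m) = -426 - 6*F (v(F, m) = -6*(71 + F) = -426 - 6*F)
o(Q) = -329/Q (o(Q) = (21 + 35*(-10))/Q = (21 - 350)/Q = -329/Q)
(-32513 + o(-65))*(-20194 + v(224, 21)) = (-32513 - 329/(-65))*(-20194 + (-426 - 6*224)) = (-32513 - 329*(-1/65))*(-20194 + (-426 - 1344)) = (-32513 + 329/65)*(-20194 - 1770) = -2113016/65*(-21964) = 46410283424/65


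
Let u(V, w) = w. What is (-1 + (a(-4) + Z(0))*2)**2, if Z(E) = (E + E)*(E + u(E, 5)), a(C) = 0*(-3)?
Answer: 1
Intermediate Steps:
a(C) = 0
Z(E) = 2*E*(5 + E) (Z(E) = (E + E)*(E + 5) = (2*E)*(5 + E) = 2*E*(5 + E))
(-1 + (a(-4) + Z(0))*2)**2 = (-1 + (0 + 2*0*(5 + 0))*2)**2 = (-1 + (0 + 2*0*5)*2)**2 = (-1 + (0 + 0)*2)**2 = (-1 + 0*2)**2 = (-1 + 0)**2 = (-1)**2 = 1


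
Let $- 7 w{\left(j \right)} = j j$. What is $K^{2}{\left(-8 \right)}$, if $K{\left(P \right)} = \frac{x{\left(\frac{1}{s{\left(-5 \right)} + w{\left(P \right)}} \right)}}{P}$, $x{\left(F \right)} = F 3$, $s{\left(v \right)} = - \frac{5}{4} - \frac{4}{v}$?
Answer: $\frac{11025}{7214596} \approx 0.0015282$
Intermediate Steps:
$s{\left(v \right)} = - \frac{5}{4} - \frac{4}{v}$ ($s{\left(v \right)} = \left(-5\right) \frac{1}{4} - \frac{4}{v} = - \frac{5}{4} - \frac{4}{v}$)
$w{\left(j \right)} = - \frac{j^{2}}{7}$ ($w{\left(j \right)} = - \frac{j j}{7} = - \frac{j^{2}}{7}$)
$x{\left(F \right)} = 3 F$
$K{\left(P \right)} = \frac{3}{P \left(- \frac{9}{20} - \frac{P^{2}}{7}\right)}$ ($K{\left(P \right)} = \frac{3 \frac{1}{\left(- \frac{5}{4} - \frac{4}{-5}\right) - \frac{P^{2}}{7}}}{P} = \frac{3 \frac{1}{\left(- \frac{5}{4} - - \frac{4}{5}\right) - \frac{P^{2}}{7}}}{P} = \frac{3 \frac{1}{\left(- \frac{5}{4} + \frac{4}{5}\right) - \frac{P^{2}}{7}}}{P} = \frac{3 \frac{1}{- \frac{9}{20} - \frac{P^{2}}{7}}}{P} = \frac{3}{P \left(- \frac{9}{20} - \frac{P^{2}}{7}\right)}$)
$K^{2}{\left(-8 \right)} = \left(- \frac{420}{\left(-8\right) \left(63 + 20 \left(-8\right)^{2}\right)}\right)^{2} = \left(\left(-420\right) \left(- \frac{1}{8}\right) \frac{1}{63 + 20 \cdot 64}\right)^{2} = \left(\left(-420\right) \left(- \frac{1}{8}\right) \frac{1}{63 + 1280}\right)^{2} = \left(\left(-420\right) \left(- \frac{1}{8}\right) \frac{1}{1343}\right)^{2} = \left(\frac{105}{2686}\right)^{2} = \frac{11025}{7214596}$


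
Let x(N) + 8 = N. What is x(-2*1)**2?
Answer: 100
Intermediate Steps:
x(N) = -8 + N
x(-2*1)**2 = (-8 - 2*1)**2 = (-8 - 2)**2 = (-10)**2 = 100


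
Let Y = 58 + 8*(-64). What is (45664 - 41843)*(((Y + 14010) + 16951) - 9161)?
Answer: 81563066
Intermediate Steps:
Y = -454 (Y = 58 - 512 = -454)
(45664 - 41843)*(((Y + 14010) + 16951) - 9161) = (45664 - 41843)*(((-454 + 14010) + 16951) - 9161) = 3821*((13556 + 16951) - 9161) = 3821*(30507 - 9161) = 3821*21346 = 81563066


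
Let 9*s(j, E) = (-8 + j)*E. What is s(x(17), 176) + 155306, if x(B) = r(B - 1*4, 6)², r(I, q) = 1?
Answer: 1396522/9 ≈ 1.5517e+5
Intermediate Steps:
x(B) = 1 (x(B) = 1² = 1)
s(j, E) = E*(-8 + j)/9 (s(j, E) = ((-8 + j)*E)/9 = (E*(-8 + j))/9 = E*(-8 + j)/9)
s(x(17), 176) + 155306 = (⅑)*176*(-8 + 1) + 155306 = (⅑)*176*(-7) + 155306 = -1232/9 + 155306 = 1396522/9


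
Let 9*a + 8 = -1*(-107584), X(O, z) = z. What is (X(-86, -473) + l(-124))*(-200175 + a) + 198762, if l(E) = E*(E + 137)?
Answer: 1177925591/3 ≈ 3.9264e+8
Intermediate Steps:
a = 107576/9 (a = -8/9 + (-1*(-107584))/9 = -8/9 + (⅑)*107584 = -8/9 + 107584/9 = 107576/9 ≈ 11953.)
l(E) = E*(137 + E)
(X(-86, -473) + l(-124))*(-200175 + a) + 198762 = (-473 - 124*(137 - 124))*(-200175 + 107576/9) + 198762 = (-473 - 124*13)*(-1693999/9) + 198762 = (-473 - 1612)*(-1693999/9) + 198762 = -2085*(-1693999/9) + 198762 = 1177329305/3 + 198762 = 1177925591/3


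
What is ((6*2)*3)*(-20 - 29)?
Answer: -1764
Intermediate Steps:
((6*2)*3)*(-20 - 29) = (12*3)*(-49) = 36*(-49) = -1764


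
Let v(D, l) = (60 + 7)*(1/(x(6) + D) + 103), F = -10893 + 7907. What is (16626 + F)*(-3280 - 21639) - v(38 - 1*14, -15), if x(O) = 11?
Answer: -11896572202/35 ≈ -3.3990e+8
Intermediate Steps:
F = -2986
v(D, l) = 6901 + 67/(11 + D) (v(D, l) = (60 + 7)*(1/(11 + D) + 103) = 67*(103 + 1/(11 + D)) = 6901 + 67/(11 + D))
(16626 + F)*(-3280 - 21639) - v(38 - 1*14, -15) = (16626 - 2986)*(-3280 - 21639) - 67*(1134 + 103*(38 - 1*14))/(11 + (38 - 1*14)) = 13640*(-24919) - 67*(1134 + 103*(38 - 14))/(11 + (38 - 14)) = -339895160 - 67*(1134 + 103*24)/(11 + 24) = -339895160 - 67*(1134 + 2472)/35 = -339895160 - 67*3606/35 = -339895160 - 1*241602/35 = -339895160 - 241602/35 = -11896572202/35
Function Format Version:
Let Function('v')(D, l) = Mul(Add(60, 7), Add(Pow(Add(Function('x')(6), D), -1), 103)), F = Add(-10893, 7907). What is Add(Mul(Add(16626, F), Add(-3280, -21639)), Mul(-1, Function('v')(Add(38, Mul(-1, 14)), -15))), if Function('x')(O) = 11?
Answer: Rational(-11896572202, 35) ≈ -3.3990e+8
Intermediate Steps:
F = -2986
Function('v')(D, l) = Add(6901, Mul(67, Pow(Add(11, D), -1))) (Function('v')(D, l) = Mul(Add(60, 7), Add(Pow(Add(11, D), -1), 103)) = Mul(67, Add(103, Pow(Add(11, D), -1))) = Add(6901, Mul(67, Pow(Add(11, D), -1))))
Add(Mul(Add(16626, F), Add(-3280, -21639)), Mul(-1, Function('v')(Add(38, Mul(-1, 14)), -15))) = Add(Mul(Add(16626, -2986), Add(-3280, -21639)), Mul(-1, Mul(67, Pow(Add(11, Add(38, Mul(-1, 14))), -1), Add(1134, Mul(103, Add(38, Mul(-1, 14))))))) = Add(Mul(13640, -24919), Mul(-1, Mul(67, Pow(Add(11, Add(38, -14)), -1), Add(1134, Mul(103, Add(38, -14)))))) = Add(-339895160, Mul(-1, Mul(67, Pow(Add(11, 24), -1), Add(1134, Mul(103, 24))))) = Add(-339895160, Mul(-1, Mul(67, Pow(35, -1), Add(1134, 2472)))) = Add(-339895160, Mul(-1, Mul(67, Rational(1, 35), 3606))) = Add(-339895160, Mul(-1, Rational(241602, 35))) = Add(-339895160, Rational(-241602, 35)) = Rational(-11896572202, 35)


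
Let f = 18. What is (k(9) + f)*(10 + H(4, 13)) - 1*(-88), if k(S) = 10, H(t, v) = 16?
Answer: 816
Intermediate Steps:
(k(9) + f)*(10 + H(4, 13)) - 1*(-88) = (10 + 18)*(10 + 16) - 1*(-88) = 28*26 + 88 = 728 + 88 = 816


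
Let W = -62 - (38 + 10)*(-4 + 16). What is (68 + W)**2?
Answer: 324900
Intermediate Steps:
W = -638 (W = -62 - 48*12 = -62 - 1*576 = -62 - 576 = -638)
(68 + W)**2 = (68 - 638)**2 = (-570)**2 = 324900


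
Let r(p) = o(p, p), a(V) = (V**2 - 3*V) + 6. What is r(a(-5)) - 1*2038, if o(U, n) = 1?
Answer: -2037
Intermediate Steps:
a(V) = 6 + V**2 - 3*V
r(p) = 1
r(a(-5)) - 1*2038 = 1 - 1*2038 = 1 - 2038 = -2037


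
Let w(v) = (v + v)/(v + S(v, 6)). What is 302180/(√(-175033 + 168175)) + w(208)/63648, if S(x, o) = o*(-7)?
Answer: 1/25398 - 151090*I*√762/1143 ≈ 3.9373e-5 - 3648.9*I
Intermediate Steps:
S(x, o) = -7*o
w(v) = 2*v/(-42 + v) (w(v) = (v + v)/(v - 7*6) = (2*v)/(v - 42) = (2*v)/(-42 + v) = 2*v/(-42 + v))
302180/(√(-175033 + 168175)) + w(208)/63648 = 302180/(√(-175033 + 168175)) + (2*208/(-42 + 208))/63648 = 302180/(√(-6858)) + (2*208/166)*(1/63648) = 302180/((3*I*√762)) + (2*208*(1/166))*(1/63648) = 302180*(-I*√762/2286) + (208/83)*(1/63648) = -151090*I*√762/1143 + 1/25398 = 1/25398 - 151090*I*√762/1143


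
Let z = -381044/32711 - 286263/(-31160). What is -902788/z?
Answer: 920189022030880/2509382047 ≈ 3.6670e+5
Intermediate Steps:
z = -2509382047/1019274760 (z = -381044*1/32711 - 286263*(-1/31160) = -381044/32711 + 286263/31160 = -2509382047/1019274760 ≈ -2.4619)
-902788/z = -902788/(-2509382047/1019274760) = -902788*(-1019274760/2509382047) = 920189022030880/2509382047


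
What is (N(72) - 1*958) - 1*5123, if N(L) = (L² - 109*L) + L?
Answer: -8673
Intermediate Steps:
N(L) = L² - 108*L
(N(72) - 1*958) - 1*5123 = (72*(-108 + 72) - 1*958) - 1*5123 = (72*(-36) - 958) - 5123 = (-2592 - 958) - 5123 = -3550 - 5123 = -8673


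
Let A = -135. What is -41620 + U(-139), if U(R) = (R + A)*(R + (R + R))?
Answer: 72638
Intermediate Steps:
U(R) = 3*R*(-135 + R) (U(R) = (R - 135)*(R + (R + R)) = (-135 + R)*(R + 2*R) = (-135 + R)*(3*R) = 3*R*(-135 + R))
-41620 + U(-139) = -41620 + 3*(-139)*(-135 - 139) = -41620 + 3*(-139)*(-274) = -41620 + 114258 = 72638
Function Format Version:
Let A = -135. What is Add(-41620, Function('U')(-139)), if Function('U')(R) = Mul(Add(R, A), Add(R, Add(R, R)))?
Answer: 72638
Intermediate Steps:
Function('U')(R) = Mul(3, R, Add(-135, R)) (Function('U')(R) = Mul(Add(R, -135), Add(R, Add(R, R))) = Mul(Add(-135, R), Add(R, Mul(2, R))) = Mul(Add(-135, R), Mul(3, R)) = Mul(3, R, Add(-135, R)))
Add(-41620, Function('U')(-139)) = Add(-41620, Mul(3, -139, Add(-135, -139))) = Add(-41620, Mul(3, -139, -274)) = Add(-41620, 114258) = 72638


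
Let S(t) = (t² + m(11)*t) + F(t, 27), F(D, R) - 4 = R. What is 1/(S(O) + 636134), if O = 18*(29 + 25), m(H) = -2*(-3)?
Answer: 1/1586781 ≈ 6.3021e-7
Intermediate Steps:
F(D, R) = 4 + R
m(H) = 6
O = 972 (O = 18*54 = 972)
S(t) = 31 + t² + 6*t (S(t) = (t² + 6*t) + (4 + 27) = (t² + 6*t) + 31 = 31 + t² + 6*t)
1/(S(O) + 636134) = 1/((31 + 972² + 6*972) + 636134) = 1/((31 + 944784 + 5832) + 636134) = 1/(950647 + 636134) = 1/1586781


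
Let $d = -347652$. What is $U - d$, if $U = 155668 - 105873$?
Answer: $397447$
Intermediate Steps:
$U = 49795$ ($U = 155668 - 105873 = 49795$)
$U - d = 49795 - -347652 = 49795 + 347652 = 397447$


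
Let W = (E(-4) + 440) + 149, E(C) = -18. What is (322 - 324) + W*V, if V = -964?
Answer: -550446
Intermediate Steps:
W = 571 (W = (-18 + 440) + 149 = 422 + 149 = 571)
(322 - 324) + W*V = (322 - 324) + 571*(-964) = -2 - 550444 = -550446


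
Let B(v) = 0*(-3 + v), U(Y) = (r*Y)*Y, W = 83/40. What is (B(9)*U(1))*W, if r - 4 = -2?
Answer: 0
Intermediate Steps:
r = 2 (r = 4 - 2 = 2)
W = 83/40 (W = 83*(1/40) = 83/40 ≈ 2.0750)
U(Y) = 2*Y**2 (U(Y) = (2*Y)*Y = 2*Y**2)
B(v) = 0
(B(9)*U(1))*W = (0*(2*1**2))*(83/40) = (0*(2*1))*(83/40) = (0*2)*(83/40) = 0*(83/40) = 0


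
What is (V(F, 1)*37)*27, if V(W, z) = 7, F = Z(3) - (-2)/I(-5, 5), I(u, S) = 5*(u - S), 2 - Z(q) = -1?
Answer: 6993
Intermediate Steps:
Z(q) = 3 (Z(q) = 2 - 1*(-1) = 2 + 1 = 3)
I(u, S) = -5*S + 5*u
F = 74/25 (F = 3 - (-2)/(-5*5 + 5*(-5)) = 3 - (-2)/(-25 - 25) = 3 - (-2)/(-50) = 3 - (-2)*(-1)/50 = 3 - 1*1/25 = 3 - 1/25 = 74/25 ≈ 2.9600)
(V(F, 1)*37)*27 = (7*37)*27 = 259*27 = 6993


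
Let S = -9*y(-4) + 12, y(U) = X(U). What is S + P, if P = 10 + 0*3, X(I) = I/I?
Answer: 13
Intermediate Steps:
X(I) = 1
y(U) = 1
P = 10 (P = 10 + 0 = 10)
S = 3 (S = -9*1 + 12 = -9 + 12 = 3)
S + P = 3 + 10 = 13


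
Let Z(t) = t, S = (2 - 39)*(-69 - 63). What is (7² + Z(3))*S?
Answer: 253968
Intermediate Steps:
S = 4884 (S = -37*(-132) = 4884)
(7² + Z(3))*S = (7² + 3)*4884 = (49 + 3)*4884 = 52*4884 = 253968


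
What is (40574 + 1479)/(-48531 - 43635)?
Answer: -42053/92166 ≈ -0.45627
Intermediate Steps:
(40574 + 1479)/(-48531 - 43635) = 42053/(-92166) = 42053*(-1/92166) = -42053/92166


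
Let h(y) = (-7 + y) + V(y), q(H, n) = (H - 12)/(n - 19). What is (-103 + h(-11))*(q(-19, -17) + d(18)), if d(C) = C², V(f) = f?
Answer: -128645/3 ≈ -42882.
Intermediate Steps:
q(H, n) = (-12 + H)/(-19 + n)
h(y) = -7 + 2*y (h(y) = (-7 + y) + y = -7 + 2*y)
(-103 + h(-11))*(q(-19, -17) + d(18)) = (-103 + (-7 + 2*(-11)))*((-12 - 19)/(-19 - 17) + 18²) = (-103 + (-7 - 22))*(-31/(-36) + 324) = (-103 - 29)*(-1/36*(-31) + 324) = -132*(31/36 + 324) = -132*11695/36 = -128645/3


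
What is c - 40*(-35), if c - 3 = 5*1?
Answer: 1408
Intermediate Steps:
c = 8 (c = 3 + 5*1 = 3 + 5 = 8)
c - 40*(-35) = 8 - 40*(-35) = 8 + 1400 = 1408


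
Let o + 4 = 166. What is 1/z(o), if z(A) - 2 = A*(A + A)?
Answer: 1/52490 ≈ 1.9051e-5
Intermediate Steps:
o = 162 (o = -4 + 166 = 162)
z(A) = 2 + 2*A² (z(A) = 2 + A*(A + A) = 2 + A*(2*A) = 2 + 2*A²)
1/z(o) = 1/(2 + 2*162²) = 1/(2 + 2*26244) = 1/(2 + 52488) = 1/52490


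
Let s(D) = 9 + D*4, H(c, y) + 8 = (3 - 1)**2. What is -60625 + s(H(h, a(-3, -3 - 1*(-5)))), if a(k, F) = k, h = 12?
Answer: -60632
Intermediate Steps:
H(c, y) = -4 (H(c, y) = -8 + (3 - 1)**2 = -8 + 2**2 = -8 + 4 = -4)
s(D) = 9 + 4*D
-60625 + s(H(h, a(-3, -3 - 1*(-5)))) = -60625 + (9 + 4*(-4)) = -60625 + (9 - 16) = -60625 - 7 = -60632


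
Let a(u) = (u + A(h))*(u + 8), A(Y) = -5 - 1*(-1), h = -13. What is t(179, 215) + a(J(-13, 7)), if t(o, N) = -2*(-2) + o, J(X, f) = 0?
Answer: 151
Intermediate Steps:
A(Y) = -4 (A(Y) = -5 + 1 = -4)
a(u) = (-4 + u)*(8 + u) (a(u) = (u - 4)*(u + 8) = (-4 + u)*(8 + u))
t(o, N) = 4 + o
t(179, 215) + a(J(-13, 7)) = (4 + 179) + (-32 + 0**2 + 4*0) = 183 + (-32 + 0 + 0) = 183 - 32 = 151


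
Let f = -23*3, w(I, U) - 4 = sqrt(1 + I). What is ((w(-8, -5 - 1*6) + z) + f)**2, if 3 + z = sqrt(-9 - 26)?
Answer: (-68 + I*sqrt(7) + I*sqrt(35))**2 ≈ 4550.7 - 1164.4*I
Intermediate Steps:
w(I, U) = 4 + sqrt(1 + I)
z = -3 + I*sqrt(35) (z = -3 + sqrt(-9 - 26) = -3 + sqrt(-35) = -3 + I*sqrt(35) ≈ -3.0 + 5.9161*I)
f = -69
((w(-8, -5 - 1*6) + z) + f)**2 = (((4 + sqrt(1 - 8)) + (-3 + I*sqrt(35))) - 69)**2 = (((4 + sqrt(-7)) + (-3 + I*sqrt(35))) - 69)**2 = (((4 + I*sqrt(7)) + (-3 + I*sqrt(35))) - 69)**2 = ((1 + I*sqrt(7) + I*sqrt(35)) - 69)**2 = (-68 + I*sqrt(7) + I*sqrt(35))**2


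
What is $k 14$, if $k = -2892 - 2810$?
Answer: $-79828$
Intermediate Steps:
$k = -5702$ ($k = -2892 - 2810 = -5702$)
$k 14 = \left(-5702\right) 14 = -79828$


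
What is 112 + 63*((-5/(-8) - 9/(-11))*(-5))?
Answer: -30149/88 ≈ -342.60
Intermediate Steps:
112 + 63*((-5/(-8) - 9/(-11))*(-5)) = 112 + 63*((-5*(-1/8) - 9*(-1/11))*(-5)) = 112 + 63*((5/8 + 9/11)*(-5)) = 112 + 63*((127/88)*(-5)) = 112 + 63*(-635/88) = 112 - 40005/88 = -30149/88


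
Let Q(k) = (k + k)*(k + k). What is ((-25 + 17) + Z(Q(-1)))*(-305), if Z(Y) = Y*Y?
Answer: -2440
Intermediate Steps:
Q(k) = 4*k² (Q(k) = (2*k)*(2*k) = 4*k²)
Z(Y) = Y²
((-25 + 17) + Z(Q(-1)))*(-305) = ((-25 + 17) + (4*(-1)²)²)*(-305) = (-8 + (4*1)²)*(-305) = (-8 + 4²)*(-305) = (-8 + 16)*(-305) = 8*(-305) = -2440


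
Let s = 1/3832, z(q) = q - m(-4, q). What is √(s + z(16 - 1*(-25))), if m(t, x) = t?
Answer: √165198478/1916 ≈ 6.7082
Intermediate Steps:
z(q) = 4 + q (z(q) = q - 1*(-4) = q + 4 = 4 + q)
s = 1/3832 ≈ 0.00026096
√(s + z(16 - 1*(-25))) = √(1/3832 + (4 + (16 - 1*(-25)))) = √(1/3832 + (4 + (16 + 25))) = √(1/3832 + (4 + 41)) = √(1/3832 + 45) = √(172441/3832) = √165198478/1916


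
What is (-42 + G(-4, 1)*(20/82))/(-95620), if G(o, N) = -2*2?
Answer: 881/1960210 ≈ 0.00044944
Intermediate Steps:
G(o, N) = -4
(-42 + G(-4, 1)*(20/82))/(-95620) = (-42 - 80/82)/(-95620) = (-42 - 80/82)*(-1/95620) = (-42 - 4*10/41)*(-1/95620) = (-42 - 40/41)*(-1/95620) = -1762/41*(-1/95620) = 881/1960210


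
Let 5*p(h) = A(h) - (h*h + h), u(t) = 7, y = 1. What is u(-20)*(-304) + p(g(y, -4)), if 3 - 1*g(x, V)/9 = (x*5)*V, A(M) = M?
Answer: -53489/5 ≈ -10698.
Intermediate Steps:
g(x, V) = 27 - 45*V*x (g(x, V) = 27 - 9*x*5*V = 27 - 9*5*x*V = 27 - 45*V*x)
p(h) = -h²/5 (p(h) = (h - (h*h + h))/5 = (h - (h² + h))/5 = (h - (h + h²))/5 = (h + (-h - h²))/5 = (-h²)/5 = -h²/5)
u(-20)*(-304) + p(g(y, -4)) = 7*(-304) - (27 - 45*(-4)*1)²/5 = -2128 - (27 + 180)²/5 = -2128 - ⅕*207² = -2128 - ⅕*42849 = -2128 - 42849/5 = -53489/5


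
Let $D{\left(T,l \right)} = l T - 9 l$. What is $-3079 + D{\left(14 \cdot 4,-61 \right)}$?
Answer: $-5946$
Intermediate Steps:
$D{\left(T,l \right)} = - 9 l + T l$ ($D{\left(T,l \right)} = T l - 9 l = - 9 l + T l$)
$-3079 + D{\left(14 \cdot 4,-61 \right)} = -3079 - 61 \left(-9 + 14 \cdot 4\right) = -3079 - 61 \left(-9 + 56\right) = -3079 - 2867 = -5946$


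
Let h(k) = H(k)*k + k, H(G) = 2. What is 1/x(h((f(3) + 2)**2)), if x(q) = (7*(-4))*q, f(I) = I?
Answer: -1/2100 ≈ -0.00047619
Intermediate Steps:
h(k) = 3*k (h(k) = 2*k + k = 3*k)
x(q) = -28*q
1/x(h((f(3) + 2)**2)) = 1/(-84*(3 + 2)**2) = 1/(-84*5**2) = 1/(-84*25) = 1/(-28*75) = 1/(-2100) = -1/2100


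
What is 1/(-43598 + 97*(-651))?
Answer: -1/106745 ≈ -9.3681e-6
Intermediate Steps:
1/(-43598 + 97*(-651)) = 1/(-43598 - 63147) = 1/(-106745) = -1/106745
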